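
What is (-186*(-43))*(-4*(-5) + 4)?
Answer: 191952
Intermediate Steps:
(-186*(-43))*(-4*(-5) + 4) = 7998*(-4*(-5) + 4) = 7998*(20 + 4) = 7998*24 = 191952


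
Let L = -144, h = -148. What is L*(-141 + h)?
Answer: 41616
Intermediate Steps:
L*(-141 + h) = -144*(-141 - 148) = -144*(-289) = 41616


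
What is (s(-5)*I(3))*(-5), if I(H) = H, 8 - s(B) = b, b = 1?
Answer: -105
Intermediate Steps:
s(B) = 7 (s(B) = 8 - 1*1 = 8 - 1 = 7)
(s(-5)*I(3))*(-5) = (7*3)*(-5) = 21*(-5) = -105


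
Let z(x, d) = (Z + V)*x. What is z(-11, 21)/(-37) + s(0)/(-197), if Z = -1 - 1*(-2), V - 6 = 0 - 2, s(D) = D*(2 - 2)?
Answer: 55/37 ≈ 1.4865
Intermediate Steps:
s(D) = 0 (s(D) = D*0 = 0)
V = 4 (V = 6 + (0 - 2) = 6 - 2 = 4)
Z = 1 (Z = -1 + 2 = 1)
z(x, d) = 5*x (z(x, d) = (1 + 4)*x = 5*x)
z(-11, 21)/(-37) + s(0)/(-197) = (5*(-11))/(-37) + 0/(-197) = -55*(-1/37) + 0*(-1/197) = 55/37 + 0 = 55/37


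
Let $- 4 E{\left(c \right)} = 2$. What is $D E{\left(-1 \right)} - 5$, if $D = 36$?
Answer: $-23$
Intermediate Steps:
$E{\left(c \right)} = - \frac{1}{2}$ ($E{\left(c \right)} = \left(- \frac{1}{4}\right) 2 = - \frac{1}{2}$)
$D E{\left(-1 \right)} - 5 = 36 \left(- \frac{1}{2}\right) - 5 = -18 - 5 = -23$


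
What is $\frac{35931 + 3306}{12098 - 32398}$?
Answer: $- \frac{1353}{700} \approx -1.9329$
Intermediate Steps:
$\frac{35931 + 3306}{12098 - 32398} = \frac{39237}{-20300} = 39237 \left(- \frac{1}{20300}\right) = - \frac{1353}{700}$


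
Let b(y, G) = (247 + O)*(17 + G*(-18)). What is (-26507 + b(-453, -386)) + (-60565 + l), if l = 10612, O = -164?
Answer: 501635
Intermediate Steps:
b(y, G) = 1411 - 1494*G (b(y, G) = (247 - 164)*(17 + G*(-18)) = 83*(17 - 18*G) = 1411 - 1494*G)
(-26507 + b(-453, -386)) + (-60565 + l) = (-26507 + (1411 - 1494*(-386))) + (-60565 + 10612) = (-26507 + (1411 + 576684)) - 49953 = (-26507 + 578095) - 49953 = 551588 - 49953 = 501635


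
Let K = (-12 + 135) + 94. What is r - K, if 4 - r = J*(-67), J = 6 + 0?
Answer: 189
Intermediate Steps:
J = 6
K = 217 (K = 123 + 94 = 217)
r = 406 (r = 4 - 6*(-67) = 4 - 1*(-402) = 4 + 402 = 406)
r - K = 406 - 1*217 = 406 - 217 = 189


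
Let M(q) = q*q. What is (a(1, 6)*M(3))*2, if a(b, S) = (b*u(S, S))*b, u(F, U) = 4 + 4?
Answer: 144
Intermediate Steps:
u(F, U) = 8
a(b, S) = 8*b**2 (a(b, S) = (b*8)*b = (8*b)*b = 8*b**2)
M(q) = q**2
(a(1, 6)*M(3))*2 = ((8*1**2)*3**2)*2 = ((8*1)*9)*2 = (8*9)*2 = 72*2 = 144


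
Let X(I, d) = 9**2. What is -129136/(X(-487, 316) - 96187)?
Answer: 64568/48053 ≈ 1.3437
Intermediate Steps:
X(I, d) = 81
-129136/(X(-487, 316) - 96187) = -129136/(81 - 96187) = -129136/(-96106) = -129136*(-1/96106) = 64568/48053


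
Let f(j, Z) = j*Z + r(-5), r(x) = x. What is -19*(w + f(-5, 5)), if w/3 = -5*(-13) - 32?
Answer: -1311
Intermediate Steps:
f(j, Z) = -5 + Z*j (f(j, Z) = j*Z - 5 = Z*j - 5 = -5 + Z*j)
w = 99 (w = 3*(-5*(-13) - 32) = 3*(65 - 32) = 3*33 = 99)
-19*(w + f(-5, 5)) = -19*(99 + (-5 + 5*(-5))) = -19*(99 + (-5 - 25)) = -19*(99 - 30) = -19*69 = -1311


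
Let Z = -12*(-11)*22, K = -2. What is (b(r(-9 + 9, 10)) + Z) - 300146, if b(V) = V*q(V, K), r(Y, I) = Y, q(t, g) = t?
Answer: -297242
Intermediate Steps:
Z = 2904 (Z = 132*22 = 2904)
b(V) = V² (b(V) = V*V = V²)
(b(r(-9 + 9, 10)) + Z) - 300146 = ((-9 + 9)² + 2904) - 300146 = (0² + 2904) - 300146 = (0 + 2904) - 300146 = 2904 - 300146 = -297242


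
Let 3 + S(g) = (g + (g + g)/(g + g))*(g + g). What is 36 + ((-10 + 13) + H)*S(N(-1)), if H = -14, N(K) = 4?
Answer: -371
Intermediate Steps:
S(g) = -3 + 2*g*(1 + g) (S(g) = -3 + (g + (g + g)/(g + g))*(g + g) = -3 + (g + (2*g)/((2*g)))*(2*g) = -3 + (g + (2*g)*(1/(2*g)))*(2*g) = -3 + (g + 1)*(2*g) = -3 + (1 + g)*(2*g) = -3 + 2*g*(1 + g))
36 + ((-10 + 13) + H)*S(N(-1)) = 36 + ((-10 + 13) - 14)*(-3 + 2*4 + 2*4²) = 36 + (3 - 14)*(-3 + 8 + 2*16) = 36 - 11*(-3 + 8 + 32) = 36 - 11*37 = 36 - 407 = -371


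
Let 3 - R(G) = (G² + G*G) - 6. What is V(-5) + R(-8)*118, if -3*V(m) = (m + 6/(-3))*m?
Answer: -42161/3 ≈ -14054.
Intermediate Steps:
V(m) = -m*(-2 + m)/3 (V(m) = -(m + 6/(-3))*m/3 = -(m + 6*(-⅓))*m/3 = -(m - 2)*m/3 = -(-2 + m)*m/3 = -m*(-2 + m)/3)
R(G) = 9 - 2*G² (R(G) = 3 - ((G² + G*G) - 6) = 3 - ((G² + G²) - 6) = 3 - (2*G² - 6) = 3 - (-6 + 2*G²) = 3 + (6 - 2*G²) = 9 - 2*G²)
V(-5) + R(-8)*118 = (⅓)*(-5)*(2 - 1*(-5)) + (9 - 2*(-8)²)*118 = (⅓)*(-5)*(2 + 5) + (9 - 2*64)*118 = (⅓)*(-5)*7 + (9 - 128)*118 = -35/3 - 119*118 = -35/3 - 14042 = -42161/3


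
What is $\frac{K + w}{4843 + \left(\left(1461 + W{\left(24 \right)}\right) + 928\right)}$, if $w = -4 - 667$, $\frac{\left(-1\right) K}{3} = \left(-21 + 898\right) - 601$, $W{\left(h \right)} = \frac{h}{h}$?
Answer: $- \frac{1499}{7233} \approx -0.20724$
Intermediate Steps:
$W{\left(h \right)} = 1$
$K = -828$ ($K = - 3 \left(\left(-21 + 898\right) - 601\right) = - 3 \left(877 - 601\right) = \left(-3\right) 276 = -828$)
$w = -671$ ($w = -4 - 667 = -671$)
$\frac{K + w}{4843 + \left(\left(1461 + W{\left(24 \right)}\right) + 928\right)} = \frac{-828 - 671}{4843 + \left(\left(1461 + 1\right) + 928\right)} = - \frac{1499}{4843 + \left(1462 + 928\right)} = - \frac{1499}{4843 + 2390} = - \frac{1499}{7233}$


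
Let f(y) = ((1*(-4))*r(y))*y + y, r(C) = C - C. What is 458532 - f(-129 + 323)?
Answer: 458338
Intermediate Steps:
r(C) = 0
f(y) = y (f(y) = ((1*(-4))*0)*y + y = (-4*0)*y + y = 0*y + y = 0 + y = y)
458532 - f(-129 + 323) = 458532 - (-129 + 323) = 458532 - 1*194 = 458532 - 194 = 458338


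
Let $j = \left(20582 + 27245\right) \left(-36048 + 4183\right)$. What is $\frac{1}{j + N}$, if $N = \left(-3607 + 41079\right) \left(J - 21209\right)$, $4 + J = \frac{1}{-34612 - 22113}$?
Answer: $- \frac{56725}{131539653079447} \approx -4.3124 \cdot 10^{-10}$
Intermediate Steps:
$J = - \frac{226901}{56725}$ ($J = -4 + \frac{1}{-34612 - 22113} = -4 + \frac{1}{-56725} = -4 - \frac{1}{56725} = - \frac{226901}{56725} \approx -4.0$)
$N = - \frac{45090335867072}{56725}$ ($N = \left(-3607 + 41079\right) \left(- \frac{226901}{56725} - 21209\right) = 37472 \left(- \frac{1203307426}{56725}\right) = - \frac{45090335867072}{56725} \approx -7.9489 \cdot 10^{8}$)
$j = -1524007355$ ($j = 47827 \left(-31865\right) = -1524007355$)
$\frac{1}{j + N} = \frac{1}{-1524007355 - \frac{45090335867072}{56725}} = \frac{1}{- \frac{131539653079447}{56725}} = - \frac{56725}{131539653079447}$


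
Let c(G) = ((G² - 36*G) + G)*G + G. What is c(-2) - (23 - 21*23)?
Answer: 310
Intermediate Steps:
c(G) = G + G*(G² - 35*G) (c(G) = (G² - 35*G)*G + G = G*(G² - 35*G) + G = G + G*(G² - 35*G))
c(-2) - (23 - 21*23) = -2*(1 + (-2)² - 35*(-2)) - (23 - 21*23) = -2*(1 + 4 + 70) - (23 - 483) = -2*75 - 1*(-460) = -150 + 460 = 310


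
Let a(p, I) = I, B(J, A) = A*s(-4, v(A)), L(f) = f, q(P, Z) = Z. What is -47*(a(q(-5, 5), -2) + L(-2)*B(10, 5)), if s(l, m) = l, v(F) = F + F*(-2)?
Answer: -1786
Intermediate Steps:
v(F) = -F (v(F) = F - 2*F = -F)
B(J, A) = -4*A (B(J, A) = A*(-4) = -4*A)
-47*(a(q(-5, 5), -2) + L(-2)*B(10, 5)) = -47*(-2 - (-8)*5) = -47*(-2 - 2*(-20)) = -47*(-2 + 40) = -47*38 = -1786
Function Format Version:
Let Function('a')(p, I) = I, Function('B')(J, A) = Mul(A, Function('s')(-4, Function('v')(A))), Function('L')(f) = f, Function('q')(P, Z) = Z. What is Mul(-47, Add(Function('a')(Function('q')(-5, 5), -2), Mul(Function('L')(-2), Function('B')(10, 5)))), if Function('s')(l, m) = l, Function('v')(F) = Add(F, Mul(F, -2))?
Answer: -1786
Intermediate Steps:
Function('v')(F) = Mul(-1, F) (Function('v')(F) = Add(F, Mul(-2, F)) = Mul(-1, F))
Function('B')(J, A) = Mul(-4, A) (Function('B')(J, A) = Mul(A, -4) = Mul(-4, A))
Mul(-47, Add(Function('a')(Function('q')(-5, 5), -2), Mul(Function('L')(-2), Function('B')(10, 5)))) = Mul(-47, Add(-2, Mul(-2, Mul(-4, 5)))) = Mul(-47, Add(-2, Mul(-2, -20))) = Mul(-47, Add(-2, 40)) = Mul(-47, 38) = -1786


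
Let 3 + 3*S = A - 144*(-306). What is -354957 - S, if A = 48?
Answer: -369660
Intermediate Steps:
S = 14703 (S = -1 + (48 - 144*(-306))/3 = -1 + (48 + 44064)/3 = -1 + (⅓)*44112 = -1 + 14704 = 14703)
-354957 - S = -354957 - 1*14703 = -354957 - 14703 = -369660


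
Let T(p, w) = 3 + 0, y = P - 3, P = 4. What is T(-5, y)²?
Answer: 9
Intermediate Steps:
y = 1 (y = 4 - 3 = 1)
T(p, w) = 3
T(-5, y)² = 3² = 9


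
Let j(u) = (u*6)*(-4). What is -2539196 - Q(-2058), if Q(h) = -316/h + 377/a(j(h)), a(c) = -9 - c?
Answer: -43025518279903/16944543 ≈ -2.5392e+6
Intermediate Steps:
j(u) = -24*u (j(u) = (6*u)*(-4) = -24*u)
Q(h) = -316/h + 377/(-9 + 24*h) (Q(h) = -316/h + 377/(-9 - (-24)*h) = -316/h + 377/(-9 + 24*h))
-2539196 - Q(-2058) = -2539196 - (2844 - 7207*(-2058))/(3*(-2058)*(-3 + 8*(-2058))) = -2539196 - (-1)*(2844 + 14832006)/(3*2058*(-3 - 16464)) = -2539196 - (-1)*14834850/(3*2058*(-16467)) = -2539196 - (-1)*(-1)*14834850/(3*2058*16467) = -2539196 - 1*2472475/16944543 = -2539196 - 2472475/16944543 = -43025518279903/16944543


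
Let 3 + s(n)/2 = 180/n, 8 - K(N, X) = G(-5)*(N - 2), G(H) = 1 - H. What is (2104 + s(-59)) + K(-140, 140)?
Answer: 174162/59 ≈ 2951.9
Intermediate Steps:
K(N, X) = 20 - 6*N (K(N, X) = 8 - (1 - 1*(-5))*(N - 2) = 8 - (1 + 5)*(-2 + N) = 8 - 6*(-2 + N) = 8 - (-12 + 6*N) = 8 + (12 - 6*N) = 20 - 6*N)
s(n) = -6 + 360/n (s(n) = -6 + 2*(180/n) = -6 + 360/n)
(2104 + s(-59)) + K(-140, 140) = (2104 + (-6 + 360/(-59))) + (20 - 6*(-140)) = (2104 + (-6 + 360*(-1/59))) + (20 + 840) = (2104 + (-6 - 360/59)) + 860 = (2104 - 714/59) + 860 = 123422/59 + 860 = 174162/59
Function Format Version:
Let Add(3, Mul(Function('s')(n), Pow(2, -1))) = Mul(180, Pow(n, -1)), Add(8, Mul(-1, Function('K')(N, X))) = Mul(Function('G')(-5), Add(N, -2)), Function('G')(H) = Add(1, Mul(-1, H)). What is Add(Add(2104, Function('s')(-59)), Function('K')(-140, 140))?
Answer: Rational(174162, 59) ≈ 2951.9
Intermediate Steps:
Function('K')(N, X) = Add(20, Mul(-6, N)) (Function('K')(N, X) = Add(8, Mul(-1, Mul(Add(1, Mul(-1, -5)), Add(N, -2)))) = Add(8, Mul(-1, Mul(Add(1, 5), Add(-2, N)))) = Add(8, Mul(-1, Mul(6, Add(-2, N)))) = Add(8, Mul(-1, Add(-12, Mul(6, N)))) = Add(8, Add(12, Mul(-6, N))) = Add(20, Mul(-6, N)))
Function('s')(n) = Add(-6, Mul(360, Pow(n, -1))) (Function('s')(n) = Add(-6, Mul(2, Mul(180, Pow(n, -1)))) = Add(-6, Mul(360, Pow(n, -1))))
Add(Add(2104, Function('s')(-59)), Function('K')(-140, 140)) = Add(Add(2104, Add(-6, Mul(360, Pow(-59, -1)))), Add(20, Mul(-6, -140))) = Add(Add(2104, Add(-6, Mul(360, Rational(-1, 59)))), Add(20, 840)) = Add(Add(2104, Add(-6, Rational(-360, 59))), 860) = Add(Add(2104, Rational(-714, 59)), 860) = Add(Rational(123422, 59), 860) = Rational(174162, 59)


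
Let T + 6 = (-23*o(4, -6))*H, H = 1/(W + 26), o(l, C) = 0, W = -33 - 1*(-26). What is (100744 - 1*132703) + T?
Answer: -31965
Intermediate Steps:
W = -7 (W = -33 + 26 = -7)
H = 1/19 (H = 1/(-7 + 26) = 1/19 ≈ 0.052632)
T = -6 (T = -6 - 23*0*(1/19) = -6 + 0*(1/19) = -6 + 0 = -6)
(100744 - 1*132703) + T = (100744 - 1*132703) - 6 = (100744 - 132703) - 6 = -31959 - 6 = -31965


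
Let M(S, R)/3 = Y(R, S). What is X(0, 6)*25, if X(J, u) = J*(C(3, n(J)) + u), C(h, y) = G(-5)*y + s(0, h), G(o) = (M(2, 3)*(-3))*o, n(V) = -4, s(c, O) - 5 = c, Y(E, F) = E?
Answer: 0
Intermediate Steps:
s(c, O) = 5 + c
M(S, R) = 3*R
G(o) = -27*o (G(o) = ((3*3)*(-3))*o = (9*(-3))*o = -27*o)
C(h, y) = 5 + 135*y (C(h, y) = (-27*(-5))*y + (5 + 0) = 135*y + 5 = 5 + 135*y)
X(J, u) = J*(-535 + u) (X(J, u) = J*((5 + 135*(-4)) + u) = J*((5 - 540) + u) = J*(-535 + u))
X(0, 6)*25 = (0*(-535 + 6))*25 = (0*(-529))*25 = 0*25 = 0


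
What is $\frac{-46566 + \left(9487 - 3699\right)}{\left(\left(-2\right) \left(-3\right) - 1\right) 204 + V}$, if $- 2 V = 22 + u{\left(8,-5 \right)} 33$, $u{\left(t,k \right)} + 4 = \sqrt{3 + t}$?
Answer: $- \frac{175345400}{4610521} - \frac{2691348 \sqrt{11}}{4610521} \approx -39.968$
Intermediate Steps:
$u{\left(t,k \right)} = -4 + \sqrt{3 + t}$
$V = 55 - \frac{33 \sqrt{11}}{2}$ ($V = - \frac{22 + \left(-4 + \sqrt{3 + 8}\right) 33}{2} = - \frac{22 + \left(-4 + \sqrt{11}\right) 33}{2} = - \frac{22 - \left(132 - 33 \sqrt{11}\right)}{2} = - \frac{-110 + 33 \sqrt{11}}{2} = 55 - \frac{33 \sqrt{11}}{2} \approx 0.27569$)
$\frac{-46566 + \left(9487 - 3699\right)}{\left(\left(-2\right) \left(-3\right) - 1\right) 204 + V} = \frac{-46566 + \left(9487 - 3699\right)}{\left(\left(-2\right) \left(-3\right) - 1\right) 204 + \left(55 - \frac{33 \sqrt{11}}{2}\right)} = \frac{-46566 + 5788}{\left(6 - 1\right) 204 + \left(55 - \frac{33 \sqrt{11}}{2}\right)} = - \frac{40778}{5 \cdot 204 + \left(55 - \frac{33 \sqrt{11}}{2}\right)} = - \frac{40778}{1020 + \left(55 - \frac{33 \sqrt{11}}{2}\right)} = - \frac{40778}{1075 - \frac{33 \sqrt{11}}{2}}$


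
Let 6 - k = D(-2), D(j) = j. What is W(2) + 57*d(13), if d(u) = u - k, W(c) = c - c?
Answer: 285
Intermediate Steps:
k = 8 (k = 6 - 1*(-2) = 6 + 2 = 8)
W(c) = 0
d(u) = -8 + u (d(u) = u - 1*8 = u - 8 = -8 + u)
W(2) + 57*d(13) = 0 + 57*(-8 + 13) = 0 + 57*5 = 0 + 285 = 285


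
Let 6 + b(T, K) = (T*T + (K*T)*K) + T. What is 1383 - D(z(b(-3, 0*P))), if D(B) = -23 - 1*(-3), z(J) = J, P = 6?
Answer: 1403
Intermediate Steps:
b(T, K) = -6 + T + T**2 + T*K**2 (b(T, K) = -6 + ((T*T + (K*T)*K) + T) = -6 + ((T**2 + T*K**2) + T) = -6 + (T + T**2 + T*K**2) = -6 + T + T**2 + T*K**2)
D(B) = -20 (D(B) = -23 + 3 = -20)
1383 - D(z(b(-3, 0*P))) = 1383 - 1*(-20) = 1383 + 20 = 1403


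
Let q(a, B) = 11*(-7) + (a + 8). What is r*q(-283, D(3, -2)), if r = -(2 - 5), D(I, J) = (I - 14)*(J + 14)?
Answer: -1056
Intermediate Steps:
D(I, J) = (-14 + I)*(14 + J)
q(a, B) = -69 + a (q(a, B) = -77 + (8 + a) = -69 + a)
r = 3 (r = -1*(-3) = 3)
r*q(-283, D(3, -2)) = 3*(-69 - 283) = 3*(-352) = -1056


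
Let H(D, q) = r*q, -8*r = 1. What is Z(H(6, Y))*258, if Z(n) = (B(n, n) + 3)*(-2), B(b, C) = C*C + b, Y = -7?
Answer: -38313/16 ≈ -2394.6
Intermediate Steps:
r = -1/8 (r = -1/8*1 = -1/8 ≈ -0.12500)
B(b, C) = b + C**2 (B(b, C) = C**2 + b = b + C**2)
H(D, q) = -q/8
Z(n) = -6 - 2*n - 2*n**2 (Z(n) = ((n + n**2) + 3)*(-2) = (3 + n + n**2)*(-2) = -6 - 2*n - 2*n**2)
Z(H(6, Y))*258 = (-6 - (-1)*(-7)/4 - 2*(-1/8*(-7))**2)*258 = (-6 - 2*7/8 - 2*(7/8)**2)*258 = (-6 - 7/4 - 2*49/64)*258 = (-6 - 7/4 - 49/32)*258 = -297/32*258 = -38313/16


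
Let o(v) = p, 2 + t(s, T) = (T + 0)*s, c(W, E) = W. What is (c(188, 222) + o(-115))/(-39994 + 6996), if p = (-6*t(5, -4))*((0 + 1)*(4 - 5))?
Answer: -4/2357 ≈ -0.0016971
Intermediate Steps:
t(s, T) = -2 + T*s (t(s, T) = -2 + (T + 0)*s = -2 + T*s)
p = -132 (p = (-6*(-2 - 4*5))*((0 + 1)*(4 - 5)) = (-6*(-2 - 20))*(1*(-1)) = -6*(-22)*(-1) = 132*(-1) = -132)
o(v) = -132
(c(188, 222) + o(-115))/(-39994 + 6996) = (188 - 132)/(-39994 + 6996) = 56/(-32998) = 56*(-1/32998) = -4/2357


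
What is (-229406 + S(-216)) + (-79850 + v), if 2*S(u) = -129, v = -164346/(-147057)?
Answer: -30325053615/98038 ≈ -3.0932e+5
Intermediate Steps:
v = 54782/49019 (v = -164346*(-1/147057) = 54782/49019 ≈ 1.1176)
S(u) = -129/2 (S(u) = (1/2)*(-129) = -129/2)
(-229406 + S(-216)) + (-79850 + v) = (-229406 - 129/2) + (-79850 + 54782/49019) = -458941/2 - 3914112368/49019 = -30325053615/98038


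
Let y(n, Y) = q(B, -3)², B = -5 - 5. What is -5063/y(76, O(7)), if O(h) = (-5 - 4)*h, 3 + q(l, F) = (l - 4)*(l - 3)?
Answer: -5063/32041 ≈ -0.15802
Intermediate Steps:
B = -10
q(l, F) = -3 + (-4 + l)*(-3 + l) (q(l, F) = -3 + (l - 4)*(l - 3) = -3 + (-4 + l)*(-3 + l))
O(h) = -9*h
y(n, Y) = 32041 (y(n, Y) = (9 + (-10)² - 7*(-10))² = (9 + 100 + 70)² = 179² = 32041)
-5063/y(76, O(7)) = -5063/32041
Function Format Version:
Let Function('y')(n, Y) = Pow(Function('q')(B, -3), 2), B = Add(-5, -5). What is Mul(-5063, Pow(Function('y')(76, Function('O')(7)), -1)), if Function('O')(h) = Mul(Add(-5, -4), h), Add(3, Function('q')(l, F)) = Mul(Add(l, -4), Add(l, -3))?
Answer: Rational(-5063, 32041) ≈ -0.15802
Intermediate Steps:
B = -10
Function('q')(l, F) = Add(-3, Mul(Add(-4, l), Add(-3, l))) (Function('q')(l, F) = Add(-3, Mul(Add(l, -4), Add(l, -3))) = Add(-3, Mul(Add(-4, l), Add(-3, l))))
Function('O')(h) = Mul(-9, h)
Function('y')(n, Y) = 32041 (Function('y')(n, Y) = Pow(Add(9, Pow(-10, 2), Mul(-7, -10)), 2) = Pow(Add(9, 100, 70), 2) = Pow(179, 2) = 32041)
Mul(-5063, Pow(Function('y')(76, Function('O')(7)), -1)) = Mul(-5063, Pow(32041, -1)) = Mul(-5063, Rational(1, 32041)) = Rational(-5063, 32041)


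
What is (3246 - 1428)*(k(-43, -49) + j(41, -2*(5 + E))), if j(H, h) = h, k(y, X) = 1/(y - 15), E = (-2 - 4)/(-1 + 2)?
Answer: 104535/29 ≈ 3604.7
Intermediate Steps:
E = -6 (E = -6/1 = -6*1 = -6)
k(y, X) = 1/(-15 + y)
(3246 - 1428)*(k(-43, -49) + j(41, -2*(5 + E))) = (3246 - 1428)*(1/(-15 - 43) - 2*(5 - 6)) = 1818*(1/(-58) - 2*(-1)) = 1818*(-1/58 + 2) = 1818*(115/58) = 104535/29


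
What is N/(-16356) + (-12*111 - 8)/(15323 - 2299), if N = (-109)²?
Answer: -11040949/13313784 ≈ -0.82929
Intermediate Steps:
N = 11881
N/(-16356) + (-12*111 - 8)/(15323 - 2299) = 11881/(-16356) + (-12*111 - 8)/(15323 - 2299) = 11881*(-1/16356) + (-1332 - 8)/13024 = -11881/16356 - 1340*1/13024 = -11881/16356 - 335/3256 = -11040949/13313784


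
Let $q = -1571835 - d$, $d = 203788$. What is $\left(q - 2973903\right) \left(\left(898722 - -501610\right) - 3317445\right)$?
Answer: $9105378038438$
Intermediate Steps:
$q = -1775623$ ($q = -1571835 - 203788 = -1775623$)
$\left(q - 2973903\right) \left(\left(898722 - -501610\right) - 3317445\right) = \left(-1775623 - 2973903\right) \left(\left(898722 - -501610\right) - 3317445\right) = - 4749526 \left(\left(898722 + 501610\right) - 3317445\right) = - 4749526 \left(1400332 - 3317445\right) = \left(-4749526\right) \left(-1917113\right) = 9105378038438$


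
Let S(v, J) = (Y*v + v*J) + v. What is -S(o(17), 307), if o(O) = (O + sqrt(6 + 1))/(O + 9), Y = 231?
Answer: -9163/26 - 539*sqrt(7)/26 ≈ -407.27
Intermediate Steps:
o(O) = (O + sqrt(7))/(9 + O)
S(v, J) = 232*v + J*v (S(v, J) = (231*v + v*J) + v = (231*v + J*v) + v = 232*v + J*v)
-S(o(17), 307) = -(17 + sqrt(7))/(9 + 17)*(232 + 307) = -(17 + sqrt(7))/26*539 = -(17/26 + sqrt(7)/26)*539 = -(9163/26 + 539*sqrt(7)/26) = -9163/26 - 539*sqrt(7)/26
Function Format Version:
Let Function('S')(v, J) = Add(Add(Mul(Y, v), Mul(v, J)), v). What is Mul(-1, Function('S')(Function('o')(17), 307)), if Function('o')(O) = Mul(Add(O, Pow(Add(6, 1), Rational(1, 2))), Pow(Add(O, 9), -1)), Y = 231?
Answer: Add(Rational(-9163, 26), Mul(Rational(-539, 26), Pow(7, Rational(1, 2)))) ≈ -407.27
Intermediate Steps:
Function('o')(O) = Mul(Pow(Add(9, O), -1), Add(O, Pow(7, Rational(1, 2)))) (Function('o')(O) = Mul(Add(O, Pow(7, Rational(1, 2))), Pow(Add(9, O), -1)) = Mul(Pow(Add(9, O), -1), Add(O, Pow(7, Rational(1, 2)))))
Function('S')(v, J) = Add(Mul(232, v), Mul(J, v)) (Function('S')(v, J) = Add(Add(Mul(231, v), Mul(v, J)), v) = Add(Add(Mul(231, v), Mul(J, v)), v) = Add(Mul(232, v), Mul(J, v)))
Mul(-1, Function('S')(Function('o')(17), 307)) = Mul(-1, Mul(Mul(Pow(Add(9, 17), -1), Add(17, Pow(7, Rational(1, 2)))), Add(232, 307))) = Mul(-1, Mul(Mul(Pow(26, -1), Add(17, Pow(7, Rational(1, 2)))), 539)) = Mul(-1, Mul(Mul(Rational(1, 26), Add(17, Pow(7, Rational(1, 2)))), 539)) = Mul(-1, Mul(Add(Rational(17, 26), Mul(Rational(1, 26), Pow(7, Rational(1, 2)))), 539)) = Mul(-1, Add(Rational(9163, 26), Mul(Rational(539, 26), Pow(7, Rational(1, 2))))) = Add(Rational(-9163, 26), Mul(Rational(-539, 26), Pow(7, Rational(1, 2))))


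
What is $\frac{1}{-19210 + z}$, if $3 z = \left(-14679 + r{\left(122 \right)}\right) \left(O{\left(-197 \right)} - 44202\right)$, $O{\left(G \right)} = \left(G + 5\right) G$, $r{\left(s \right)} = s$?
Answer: $\frac{1}{30928972} \approx 3.2332 \cdot 10^{-8}$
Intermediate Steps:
$O{\left(G \right)} = G \left(5 + G\right)$ ($O{\left(G \right)} = \left(5 + G\right) G = G \left(5 + G\right)$)
$z = 30948182$ ($z = \frac{\left(-14679 + 122\right) \left(- 197 \left(5 - 197\right) - 44202\right)}{3} = \frac{\left(-14557\right) \left(\left(-197\right) \left(-192\right) - 44202\right)}{3} = \frac{\left(-14557\right) \left(37824 - 44202\right)}{3} = \frac{\left(-14557\right) \left(-6378\right)}{3} = \frac{1}{3} \cdot 92844546 = 30948182$)
$\frac{1}{-19210 + z} = \frac{1}{-19210 + 30948182} = \frac{1}{30928972}$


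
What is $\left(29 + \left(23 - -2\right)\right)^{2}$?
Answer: $2916$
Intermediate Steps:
$\left(29 + \left(23 - -2\right)\right)^{2} = \left(29 + \left(23 + 2\right)\right)^{2} = \left(29 + 25\right)^{2} = 54^{2} = 2916$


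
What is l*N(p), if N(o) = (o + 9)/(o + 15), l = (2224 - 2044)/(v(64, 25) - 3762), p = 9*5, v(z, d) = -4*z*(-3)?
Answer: -27/499 ≈ -0.054108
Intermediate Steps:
v(z, d) = 12*z
p = 45
l = -30/499 (l = (2224 - 2044)/(12*64 - 3762) = 180/(768 - 3762) = 180/(-2994) = 180*(-1/2994) = -30/499 ≈ -0.060120)
N(o) = (9 + o)/(15 + o)
l*N(p) = -30*(9 + 45)/(499*(15 + 45)) = -30*54/(499*60) = -54/998 = -30/499*9/10 = -27/499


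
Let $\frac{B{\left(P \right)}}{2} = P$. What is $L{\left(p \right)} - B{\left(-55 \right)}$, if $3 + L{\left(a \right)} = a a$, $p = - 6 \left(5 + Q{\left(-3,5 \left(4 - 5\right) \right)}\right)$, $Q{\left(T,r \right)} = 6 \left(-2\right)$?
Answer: $1871$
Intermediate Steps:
$B{\left(P \right)} = 2 P$
$Q{\left(T,r \right)} = -12$
$p = 42$ ($p = - 6 \left(5 - 12\right) = \left(-6\right) \left(-7\right) = 42$)
$L{\left(a \right)} = -3 + a^{2}$ ($L{\left(a \right)} = -3 + a a = -3 + a^{2}$)
$L{\left(p \right)} - B{\left(-55 \right)} = \left(-3 + 42^{2}\right) - 2 \left(-55\right) = \left(-3 + 1764\right) - -110 = 1761 + 110 = 1871$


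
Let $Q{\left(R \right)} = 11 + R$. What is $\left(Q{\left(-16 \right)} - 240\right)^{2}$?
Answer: $60025$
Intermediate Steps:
$\left(Q{\left(-16 \right)} - 240\right)^{2} = \left(\left(11 - 16\right) - 240\right)^{2} = \left(-5 - 240\right)^{2} = \left(-245\right)^{2} = 60025$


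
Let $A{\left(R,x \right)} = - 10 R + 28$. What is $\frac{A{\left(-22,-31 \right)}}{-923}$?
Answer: $- \frac{248}{923} \approx -0.26869$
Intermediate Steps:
$A{\left(R,x \right)} = 28 - 10 R$
$\frac{A{\left(-22,-31 \right)}}{-923} = \frac{28 - -220}{-923} = \left(28 + 220\right) \left(- \frac{1}{923}\right) = 248 \left(- \frac{1}{923}\right) = - \frac{248}{923}$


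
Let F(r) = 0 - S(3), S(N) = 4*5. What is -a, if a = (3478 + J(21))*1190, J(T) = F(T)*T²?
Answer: 6356980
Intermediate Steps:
S(N) = 20
F(r) = -20 (F(r) = 0 - 1*20 = 0 - 20 = -20)
J(T) = -20*T²
a = -6356980 (a = (3478 - 20*21²)*1190 = (3478 - 20*441)*1190 = (3478 - 8820)*1190 = -5342*1190 = -6356980)
-a = -1*(-6356980) = 6356980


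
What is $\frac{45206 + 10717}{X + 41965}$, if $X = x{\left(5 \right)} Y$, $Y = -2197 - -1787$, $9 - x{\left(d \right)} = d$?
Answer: $\frac{55923}{40325} \approx 1.3868$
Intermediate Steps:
$x{\left(d \right)} = 9 - d$
$Y = -410$ ($Y = -2197 + 1787 = -410$)
$X = -1640$ ($X = \left(9 - 5\right) \left(-410\right) = 4 \left(-410\right) = -1640$)
$\frac{45206 + 10717}{X + 41965} = \frac{45206 + 10717}{-1640 + 41965} = \frac{55923}{40325}$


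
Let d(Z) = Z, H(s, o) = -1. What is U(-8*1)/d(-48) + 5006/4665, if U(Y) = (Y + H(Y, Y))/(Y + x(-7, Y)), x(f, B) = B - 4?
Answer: 63517/59712 ≈ 1.0637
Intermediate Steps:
x(f, B) = -4 + B
U(Y) = (-1 + Y)/(-4 + 2*Y) (U(Y) = (Y - 1)/(Y + (-4 + Y)) = (-1 + Y)/(-4 + 2*Y))
U(-8*1)/d(-48) + 5006/4665 = ((-1 - 8*1)/(2*(-2 - 8*1)))/(-48) + 5006/4665 = ((-1 - 8)/(2*(-2 - 8)))*(-1/48) + 5006*(1/4665) = ((½)*(-9)/(-10))*(-1/48) + 5006/4665 = ((½)*(-⅒)*(-9))*(-1/48) + 5006/4665 = (9/20)*(-1/48) + 5006/4665 = -3/320 + 5006/4665 = 63517/59712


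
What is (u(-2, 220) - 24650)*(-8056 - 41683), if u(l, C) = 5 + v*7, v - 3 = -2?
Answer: 1225469482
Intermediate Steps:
v = 1 (v = 3 - 2 = 1)
u(l, C) = 12 (u(l, C) = 5 + 1*7 = 5 + 7 = 12)
(u(-2, 220) - 24650)*(-8056 - 41683) = (12 - 24650)*(-8056 - 41683) = -24638*(-49739) = 1225469482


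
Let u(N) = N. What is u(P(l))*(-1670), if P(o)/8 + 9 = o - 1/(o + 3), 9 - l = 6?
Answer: 247160/3 ≈ 82387.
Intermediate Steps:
l = 3 (l = 9 - 1*6 = 9 - 6 = 3)
P(o) = -72 - 8/(3 + o) + 8*o (P(o) = -72 + 8*(o - 1/(o + 3)) = -72 + 8*(o - 1/(3 + o)) = -72 + (-8/(3 + o) + 8*o) = -72 - 8/(3 + o) + 8*o)
u(P(l))*(-1670) = (8*(-28 + 3**2 - 6*3)/(3 + 3))*(-1670) = (8*(-28 + 9 - 18)/6)*(-1670) = (8*(1/6)*(-37))*(-1670) = -148/3*(-1670) = 247160/3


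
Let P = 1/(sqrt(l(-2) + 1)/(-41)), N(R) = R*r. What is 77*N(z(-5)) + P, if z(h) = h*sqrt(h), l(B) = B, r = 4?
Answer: I*(41 - 1540*sqrt(5)) ≈ -3402.5*I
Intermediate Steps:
z(h) = h**(3/2)
N(R) = 4*R (N(R) = R*4 = 4*R)
P = 41*I (P = 1/(sqrt(-2 + 1)/(-41)) = 1/(sqrt(-1)*(-1/41)) = 1/(I*(-1/41)) = 1/(-I/41) = 41*I ≈ 41.0*I)
77*N(z(-5)) + P = 77*(4*(-5)**(3/2)) + 41*I = 77*(4*(-5*I*sqrt(5))) + 41*I = 77*(-20*I*sqrt(5)) + 41*I = -1540*I*sqrt(5) + 41*I = 41*I - 1540*I*sqrt(5)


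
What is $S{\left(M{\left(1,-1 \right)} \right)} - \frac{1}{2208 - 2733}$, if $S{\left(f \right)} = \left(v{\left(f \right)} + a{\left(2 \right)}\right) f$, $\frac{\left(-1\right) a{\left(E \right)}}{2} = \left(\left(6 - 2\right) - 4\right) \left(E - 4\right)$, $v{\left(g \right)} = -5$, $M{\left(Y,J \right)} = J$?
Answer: $\frac{2626}{525} \approx 5.0019$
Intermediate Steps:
$a{\left(E \right)} = 0$ ($a{\left(E \right)} = - 2 \left(\left(6 - 2\right) - 4\right) \left(E - 4\right) = - 2 \left(4 - 4\right) \left(-4 + E\right) = - 2 \cdot 0 \left(-4 + E\right) = \left(-2\right) 0 = 0$)
$S{\left(f \right)} = - 5 f$ ($S{\left(f \right)} = \left(-5 + 0\right) f = - 5 f$)
$S{\left(M{\left(1,-1 \right)} \right)} - \frac{1}{2208 - 2733} = \left(-5\right) \left(-1\right) - \frac{1}{2208 - 2733} = 5 - \frac{1}{-525} = 5 - - \frac{1}{525} = 5 + \frac{1}{525} = \frac{2626}{525}$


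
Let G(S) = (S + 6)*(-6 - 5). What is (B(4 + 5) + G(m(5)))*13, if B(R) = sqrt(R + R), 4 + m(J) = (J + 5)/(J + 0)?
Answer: -572 + 39*sqrt(2) ≈ -516.85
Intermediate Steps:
m(J) = -4 + (5 + J)/J (m(J) = -4 + (J + 5)/(J + 0) = -4 + (5 + J)/J)
B(R) = sqrt(2)*sqrt(R) (B(R) = sqrt(2*R) = sqrt(2)*sqrt(R))
G(S) = -66 - 11*S (G(S) = (6 + S)*(-11) = -66 - 11*S)
(B(4 + 5) + G(m(5)))*13 = (sqrt(2)*sqrt(4 + 5) + (-66 - 11*(-3 + 5/5)))*13 = (sqrt(2)*sqrt(9) + (-66 - 11*(-3 + 5*(1/5))))*13 = (sqrt(2)*3 + (-66 - 11*(-3 + 1)))*13 = (3*sqrt(2) + (-66 - 11*(-2)))*13 = (3*sqrt(2) + (-66 + 22))*13 = (3*sqrt(2) - 44)*13 = (-44 + 3*sqrt(2))*13 = -572 + 39*sqrt(2)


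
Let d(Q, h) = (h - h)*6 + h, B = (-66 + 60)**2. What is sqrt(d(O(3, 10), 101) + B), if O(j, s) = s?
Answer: sqrt(137) ≈ 11.705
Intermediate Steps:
B = 36 (B = (-6)**2 = 36)
d(Q, h) = h (d(Q, h) = 0*6 + h = 0 + h = h)
sqrt(d(O(3, 10), 101) + B) = sqrt(101 + 36) = sqrt(137)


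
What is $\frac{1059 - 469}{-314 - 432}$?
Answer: $- \frac{295}{373} \approx -0.79088$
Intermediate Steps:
$\frac{1059 - 469}{-314 - 432} = \frac{590}{-314 - 432} = \frac{590}{-746} = 590 \left(- \frac{1}{746}\right) = - \frac{295}{373}$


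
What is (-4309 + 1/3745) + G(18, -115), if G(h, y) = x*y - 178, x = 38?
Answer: -33169464/3745 ≈ -8857.0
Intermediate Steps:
G(h, y) = -178 + 38*y (G(h, y) = 38*y - 178 = -178 + 38*y)
(-4309 + 1/3745) + G(18, -115) = (-4309 + 1/3745) + (-178 + 38*(-115)) = (-4309 + 1/3745) + (-178 - 4370) = -16137204/3745 - 4548 = -33169464/3745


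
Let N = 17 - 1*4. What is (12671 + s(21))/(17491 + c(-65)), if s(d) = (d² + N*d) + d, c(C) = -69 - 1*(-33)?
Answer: 13406/17455 ≈ 0.76803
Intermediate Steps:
N = 13 (N = 17 - 4 = 13)
c(C) = -36 (c(C) = -69 + 33 = -36)
s(d) = d² + 14*d (s(d) = (d² + 13*d) + d = d² + 14*d)
(12671 + s(21))/(17491 + c(-65)) = (12671 + 21*(14 + 21))/(17491 - 36) = (12671 + 21*35)/17455 = (12671 + 735)*(1/17455) = 13406*(1/17455) = 13406/17455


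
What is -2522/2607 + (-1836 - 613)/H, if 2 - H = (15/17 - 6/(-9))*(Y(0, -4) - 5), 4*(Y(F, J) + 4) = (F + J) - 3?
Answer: -1312042982/9919635 ≈ -132.27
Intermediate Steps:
Y(F, J) = -19/4 + F/4 + J/4 (Y(F, J) = -4 + ((F + J) - 3)/4 = -4 + (-3 + F + J)/4 = -4 + (-¾ + F/4 + J/4) = -19/4 + F/4 + J/4)
H = 3805/204 (H = 2 - (15/17 - 6/(-9))*((-19/4 + (¼)*0 + (¼)*(-4)) - 5) = 2 - (15*(1/17) - 6*(-⅑))*((-19/4 + 0 - 1) - 5) = 2 - (15/17 + ⅔)*(-23/4 - 5) = 2 - 79*(-43)/(51*4) = 2 - 1*(-3397/204) = 2 + 3397/204 = 3805/204 ≈ 18.652)
-2522/2607 + (-1836 - 613)/H = -2522/2607 + (-1836 - 613)/(3805/204) = -2522*1/2607 - 2449*204/3805 = -2522/2607 - 499596/3805 = -1312042982/9919635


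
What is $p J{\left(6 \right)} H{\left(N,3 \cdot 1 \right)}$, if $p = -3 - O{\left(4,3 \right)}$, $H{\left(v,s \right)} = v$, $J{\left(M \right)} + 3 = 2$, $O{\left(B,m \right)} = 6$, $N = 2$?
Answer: $18$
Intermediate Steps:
$J{\left(M \right)} = -1$ ($J{\left(M \right)} = -3 + 2 = -1$)
$p = -9$ ($p = -3 - 6 = -9$)
$p J{\left(6 \right)} H{\left(N,3 \cdot 1 \right)} = \left(-9\right) \left(-1\right) 2 = 9 \cdot 2 = 18$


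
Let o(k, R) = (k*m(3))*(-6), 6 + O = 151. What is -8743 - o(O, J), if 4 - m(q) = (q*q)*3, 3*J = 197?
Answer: -28753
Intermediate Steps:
J = 197/3 (J = (⅓)*197 = 197/3 ≈ 65.667)
m(q) = 4 - 3*q² (m(q) = 4 - q*q*3 = 4 - q²*3 = 4 - 3*q²)
O = 145 (O = -6 + 151 = 145)
o(k, R) = 138*k (o(k, R) = (k*(4 - 3*3²))*(-6) = (k*(4 - 3*9))*(-6) = (k*(4 - 27))*(-6) = (k*(-23))*(-6) = -23*k*(-6) = 138*k)
-8743 - o(O, J) = -8743 - 138*145 = -8743 - 1*20010 = -8743 - 20010 = -28753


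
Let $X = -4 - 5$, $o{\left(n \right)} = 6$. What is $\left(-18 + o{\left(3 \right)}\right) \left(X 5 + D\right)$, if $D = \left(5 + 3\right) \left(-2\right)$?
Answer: $732$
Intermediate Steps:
$X = -9$ ($X = -4 - 5 = -9$)
$D = -16$ ($D = 8 \left(-2\right) = -16$)
$\left(-18 + o{\left(3 \right)}\right) \left(X 5 + D\right) = \left(-18 + 6\right) \left(\left(-9\right) 5 - 16\right) = - 12 \left(-45 - 16\right) = \left(-12\right) \left(-61\right) = 732$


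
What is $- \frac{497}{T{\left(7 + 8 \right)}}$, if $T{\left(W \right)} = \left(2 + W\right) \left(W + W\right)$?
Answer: $- \frac{497}{510} \approx -0.97451$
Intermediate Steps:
$T{\left(W \right)} = 2 W \left(2 + W\right)$ ($T{\left(W \right)} = \left(2 + W\right) 2 W = 2 W \left(2 + W\right)$)
$- \frac{497}{T{\left(7 + 8 \right)}} = - \frac{497}{2 \left(7 + 8\right) \left(2 + \left(7 + 8\right)\right)} = - \frac{497}{2 \cdot 15 \left(2 + 15\right)} = - \frac{497}{2 \cdot 15 \cdot 17} = - \frac{497}{510}$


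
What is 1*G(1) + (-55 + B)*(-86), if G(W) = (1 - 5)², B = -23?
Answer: 6724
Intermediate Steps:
G(W) = 16 (G(W) = (-4)² = 16)
1*G(1) + (-55 + B)*(-86) = 1*16 + (-55 - 23)*(-86) = 16 - 78*(-86) = 16 + 6708 = 6724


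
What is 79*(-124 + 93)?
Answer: -2449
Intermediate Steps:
79*(-124 + 93) = 79*(-31) = -2449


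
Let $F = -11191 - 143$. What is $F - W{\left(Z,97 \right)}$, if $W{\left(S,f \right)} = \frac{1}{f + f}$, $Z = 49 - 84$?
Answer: $- \frac{2198797}{194} \approx -11334.0$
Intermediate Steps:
$Z = -35$
$W{\left(S,f \right)} = \frac{1}{2 f}$
$F = -11334$ ($F = -11191 - 143 = -11334$)
$F - W{\left(Z,97 \right)} = -11334 - \frac{1}{2 \cdot 97} = -11334 - \frac{1}{2} \cdot \frac{1}{97} = -11334 - \frac{1}{194} = - \frac{2198797}{194}$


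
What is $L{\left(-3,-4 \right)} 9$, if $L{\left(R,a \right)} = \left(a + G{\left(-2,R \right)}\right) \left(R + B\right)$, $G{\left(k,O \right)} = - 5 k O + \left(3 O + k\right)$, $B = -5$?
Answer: $3240$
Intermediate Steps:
$G{\left(k,O \right)} = k + 3 O - 5 O k$ ($G{\left(k,O \right)} = - 5 O k + \left(k + 3 O\right) = k + 3 O - 5 O k$)
$L{\left(R,a \right)} = \left(-5 + R\right) \left(-2 + a + 13 R\right)$ ($L{\left(R,a \right)} = \left(a - \left(2 - 3 R + 5 R \left(-2\right)\right)\right) \left(R - 5\right) = \left(a + \left(-2 + 3 R + 10 R\right)\right) \left(-5 + R\right) = \left(a + \left(-2 + 13 R\right)\right) \left(-5 + R\right) = \left(-2 + a + 13 R\right) \left(-5 + R\right) = \left(-5 + R\right) \left(-2 + a + 13 R\right)$)
$L{\left(-3,-4 \right)} 9 = \left(10 - -201 - -20 + 13 \left(-3\right)^{2} - -12\right) 9 = \left(10 + 201 + 20 + 13 \cdot 9 + 12\right) 9 = \left(10 + 201 + 20 + 117 + 12\right) 9 = 360 \cdot 9 = 3240$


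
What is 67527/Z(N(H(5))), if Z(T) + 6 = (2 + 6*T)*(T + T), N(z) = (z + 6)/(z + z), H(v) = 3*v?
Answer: 1688175/67 ≈ 25197.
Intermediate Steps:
N(z) = (6 + z)/(2*z) (N(z) = (6 + z)/((2*z)) = (6 + z)*(1/(2*z)) = (6 + z)/(2*z))
Z(T) = -6 + 2*T*(2 + 6*T) (Z(T) = -6 + (2 + 6*T)*(T + T) = -6 + (2 + 6*T)*(2*T) = -6 + 2*T*(2 + 6*T))
67527/Z(N(H(5))) = 67527/(-6 + 4*((6 + 3*5)/(2*((3*5)))) + 12*((6 + 3*5)/(2*((3*5))))²) = 67527/(-6 + 4*((½)*(6 + 15)/15) + 12*((½)*(6 + 15)/15)²) = 67527/(-6 + 4*((½)*(1/15)*21) + 12*((½)*(1/15)*21)²) = 67527/(-6 + 4*(7/10) + 12*(7/10)²) = 67527/(-6 + 14/5 + 12*(49/100)) = 67527/(-6 + 14/5 + 147/25) = 67527/(67/25) = 67527*(25/67) = 1688175/67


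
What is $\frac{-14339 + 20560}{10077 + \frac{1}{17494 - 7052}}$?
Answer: $\frac{64959682}{105224035} \approx 0.61735$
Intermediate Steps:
$\frac{-14339 + 20560}{10077 + \frac{1}{17494 - 7052}} = \frac{6221}{10077 + \frac{1}{10442}} = \frac{6221}{\frac{105224035}{10442}} = 6221 \cdot \frac{10442}{105224035} = \frac{64959682}{105224035}$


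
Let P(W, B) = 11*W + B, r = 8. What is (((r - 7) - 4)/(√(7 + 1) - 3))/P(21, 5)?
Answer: 9/236 + 3*√2/118 ≈ 0.074090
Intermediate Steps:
P(W, B) = B + 11*W
(((r - 7) - 4)/(√(7 + 1) - 3))/P(21, 5) = (((8 - 7) - 4)/(√(7 + 1) - 3))/(5 + 11*21) = ((1 - 4)/(√8 - 3))/(5 + 231) = -3/(2*√2 - 3)/236 = -3/(-3 + 2*√2)*(1/236) = -3/(236*(-3 + 2*√2))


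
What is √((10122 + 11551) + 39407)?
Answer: 2*√15270 ≈ 247.14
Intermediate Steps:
√((10122 + 11551) + 39407) = √(21673 + 39407) = √61080 = 2*√15270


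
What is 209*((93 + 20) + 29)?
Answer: 29678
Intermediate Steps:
209*((93 + 20) + 29) = 209*(113 + 29) = 209*142 = 29678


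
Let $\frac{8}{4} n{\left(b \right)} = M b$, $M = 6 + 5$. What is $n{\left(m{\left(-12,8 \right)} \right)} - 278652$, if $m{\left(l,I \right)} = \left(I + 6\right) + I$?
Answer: $-278531$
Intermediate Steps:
$m{\left(l,I \right)} = 6 + 2 I$ ($m{\left(l,I \right)} = \left(6 + I\right) + I = 6 + 2 I$)
$M = 11$
$n{\left(b \right)} = \frac{11 b}{2}$
$n{\left(m{\left(-12,8 \right)} \right)} - 278652 = \frac{11 \left(6 + 2 \cdot 8\right)}{2} - 278652 = \frac{11 \left(6 + 16\right)}{2} - 278652 = \frac{11}{2} \cdot 22 - 278652 = 121 - 278652 = -278531$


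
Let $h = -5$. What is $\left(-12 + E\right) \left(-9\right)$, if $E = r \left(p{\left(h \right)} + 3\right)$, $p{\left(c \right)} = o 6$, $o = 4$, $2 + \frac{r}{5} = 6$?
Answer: $-4752$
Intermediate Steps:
$r = 20$ ($r = -10 + 5 \cdot 6 = -10 + 30 = 20$)
$p{\left(c \right)} = 24$ ($p{\left(c \right)} = 4 \cdot 6 = 24$)
$E = 540$ ($E = 20 \left(24 + 3\right) = 20 \cdot 27 = 540$)
$\left(-12 + E\right) \left(-9\right) = \left(-12 + 540\right) \left(-9\right) = 528 \left(-9\right) = -4752$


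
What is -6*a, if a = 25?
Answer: -150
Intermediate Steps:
-6*a = -6*25 = -150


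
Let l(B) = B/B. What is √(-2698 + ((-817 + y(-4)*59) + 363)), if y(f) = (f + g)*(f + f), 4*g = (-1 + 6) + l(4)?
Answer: 2*I*√493 ≈ 44.407*I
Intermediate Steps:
l(B) = 1
g = 3/2 (g = ((-1 + 6) + 1)/4 = (5 + 1)/4 = (¼)*6 = 3/2 ≈ 1.5000)
y(f) = 2*f*(3/2 + f) (y(f) = (f + 3/2)*(f + f) = (3/2 + f)*(2*f) = 2*f*(3/2 + f))
√(-2698 + ((-817 + y(-4)*59) + 363)) = √(-2698 + ((-817 - 4*(3 + 2*(-4))*59) + 363)) = √(-2698 + ((-817 - 4*(3 - 8)*59) + 363)) = √(-2698 + ((-817 - 4*(-5)*59) + 363)) = √(-2698 + ((-817 + 20*59) + 363)) = √(-2698 + ((-817 + 1180) + 363)) = √(-2698 + (363 + 363)) = √(-2698 + 726) = √(-1972) = 2*I*√493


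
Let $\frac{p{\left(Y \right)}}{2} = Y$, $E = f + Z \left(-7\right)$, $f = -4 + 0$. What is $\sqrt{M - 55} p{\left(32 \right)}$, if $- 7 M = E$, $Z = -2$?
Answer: $\frac{64 i \sqrt{2765}}{7} \approx 480.76 i$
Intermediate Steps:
$f = -4$
$E = 10$ ($E = -4 - -14 = -4 + 14 = 10$)
$p{\left(Y \right)} = 2 Y$
$M = - \frac{10}{7}$ ($M = \left(- \frac{1}{7}\right) 10 = - \frac{10}{7} \approx -1.4286$)
$\sqrt{M - 55} p{\left(32 \right)} = \sqrt{- \frac{10}{7} - 55} \cdot 2 \cdot 32 = \sqrt{- \frac{395}{7}} \cdot 64 = \frac{i \sqrt{2765}}{7} \cdot 64 = \frac{64 i \sqrt{2765}}{7}$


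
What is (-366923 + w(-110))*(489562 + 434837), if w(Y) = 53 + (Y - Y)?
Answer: -339134261130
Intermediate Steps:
w(Y) = 53 (w(Y) = 53 + 0 = 53)
(-366923 + w(-110))*(489562 + 434837) = (-366923 + 53)*(489562 + 434837) = -366870*924399 = -339134261130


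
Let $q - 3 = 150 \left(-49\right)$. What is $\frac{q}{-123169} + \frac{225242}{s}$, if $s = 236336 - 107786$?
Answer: $\frac{14343644374}{7916687475} \approx 1.8118$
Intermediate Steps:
$q = -7347$ ($q = 3 + 150 \left(-49\right) = 3 - 7350 = -7347$)
$s = 128550$
$\frac{q}{-123169} + \frac{225242}{s} = - \frac{7347}{-123169} + \frac{225242}{128550} = \left(-7347\right) \left(- \frac{1}{123169}\right) + 225242 \cdot \frac{1}{128550} = \frac{7347}{123169} + \frac{112621}{64275} = \frac{14343644374}{7916687475}$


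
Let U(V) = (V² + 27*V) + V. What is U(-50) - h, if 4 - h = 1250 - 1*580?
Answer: 1766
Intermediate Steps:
U(V) = V² + 28*V
h = -666 (h = 4 - (1250 - 1*580) = 4 - (1250 - 580) = 4 - 1*670 = 4 - 670 = -666)
U(-50) - h = -50*(28 - 50) - 1*(-666) = -50*(-22) + 666 = 1100 + 666 = 1766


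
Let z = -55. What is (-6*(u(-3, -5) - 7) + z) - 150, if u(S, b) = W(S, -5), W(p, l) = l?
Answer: -133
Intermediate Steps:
u(S, b) = -5
(-6*(u(-3, -5) - 7) + z) - 150 = (-6*(-5 - 7) - 55) - 150 = (-6*(-12) - 55) - 150 = (72 - 55) - 150 = 17 - 150 = -133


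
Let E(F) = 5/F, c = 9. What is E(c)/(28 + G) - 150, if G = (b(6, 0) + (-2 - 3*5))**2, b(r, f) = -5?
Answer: -691195/4608 ≈ -150.00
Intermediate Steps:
G = 484 (G = (-5 + (-2 - 3*5))**2 = (-5 + (-2 - 15))**2 = (-5 - 17)**2 = (-22)**2 = 484)
E(c)/(28 + G) - 150 = (5/9)/(28 + 484) - 150 = (5*(1/9))/512 - 150 = (1/512)*(5/9) - 150 = 5/4608 - 150 = -691195/4608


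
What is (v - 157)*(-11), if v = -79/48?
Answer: 83765/48 ≈ 1745.1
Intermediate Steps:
v = -79/48 (v = -79*1/48 = -79/48 ≈ -1.6458)
(v - 157)*(-11) = (-79/48 - 157)*(-11) = -7615/48*(-11) = 83765/48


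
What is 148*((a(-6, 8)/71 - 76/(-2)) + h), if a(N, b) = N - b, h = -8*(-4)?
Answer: 733488/71 ≈ 10331.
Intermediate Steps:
h = 32
148*((a(-6, 8)/71 - 76/(-2)) + h) = 148*(((-6 - 1*8)/71 - 76/(-2)) + 32) = 148*(((-6 - 8)*(1/71) - 76*(-½)) + 32) = 148*((-14*1/71 + 38) + 32) = 148*((-14/71 + 38) + 32) = 148*(2684/71 + 32) = 148*(4956/71) = 733488/71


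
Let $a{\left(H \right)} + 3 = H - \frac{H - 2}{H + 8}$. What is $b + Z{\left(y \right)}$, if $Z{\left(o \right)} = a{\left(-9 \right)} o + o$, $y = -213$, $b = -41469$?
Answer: $-36783$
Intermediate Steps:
$a{\left(H \right)} = -3 + H - \frac{-2 + H}{8 + H}$ ($a{\left(H \right)} = -3 + \left(H - \frac{H - 2}{H + 8}\right) = -3 + \left(H - \frac{-2 + H}{8 + H}\right) = -3 + H - \frac{-2 + H}{8 + H}$)
$Z{\left(o \right)} = - 22 o$ ($Z{\left(o \right)} = \frac{-22 + \left(-9\right)^{2} + 4 \left(-9\right)}{8 - 9} o + o = \frac{-22 + 81 - 36}{-1} o + o = \left(-1\right) 23 o + o = - 23 o + o = - 22 o$)
$b + Z{\left(y \right)} = -41469 - -4686 = -41469 + 4686 = -36783$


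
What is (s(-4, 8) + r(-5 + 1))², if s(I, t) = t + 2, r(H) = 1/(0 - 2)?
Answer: 361/4 ≈ 90.250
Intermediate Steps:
r(H) = -½ (r(H) = 1/(-2) = -½)
s(I, t) = 2 + t
(s(-4, 8) + r(-5 + 1))² = ((2 + 8) - ½)² = (10 - ½)² = (19/2)² = 361/4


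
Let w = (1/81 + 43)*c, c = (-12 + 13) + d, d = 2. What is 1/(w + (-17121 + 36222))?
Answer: 27/519211 ≈ 5.2002e-5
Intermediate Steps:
c = 3 (c = (-12 + 13) + 2 = 1 + 2 = 3)
w = 3484/27 (w = (1/81 + 43)*3 = (3484/81)*3 = 3484/27 ≈ 129.04)
1/(w + (-17121 + 36222)) = 1/(3484/27 + (-17121 + 36222)) = 1/(3484/27 + 19101) = 1/(519211/27) = 27/519211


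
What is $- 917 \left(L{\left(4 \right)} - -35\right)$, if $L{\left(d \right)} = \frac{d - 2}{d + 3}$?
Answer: $-32357$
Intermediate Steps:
$L{\left(d \right)} = \frac{-2 + d}{3 + d}$
$- 917 \left(L{\left(4 \right)} - -35\right) = - 917 \left(\frac{-2 + 4}{3 + 4} - -35\right) = - 917 \left(\frac{1}{7} \cdot 2 + 35\right) = - 917 \left(\frac{2}{7} + 35\right) = \left(-917\right) \frac{247}{7} = -32357$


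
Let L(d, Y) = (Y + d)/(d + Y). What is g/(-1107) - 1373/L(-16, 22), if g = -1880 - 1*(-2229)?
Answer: -1520260/1107 ≈ -1373.3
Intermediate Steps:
g = 349 (g = -1880 + 2229 = 349)
L(d, Y) = 1 (L(d, Y) = (Y + d)/(Y + d) = 1)
g/(-1107) - 1373/L(-16, 22) = 349/(-1107) - 1373/1 = 349*(-1/1107) - 1373*1 = -349/1107 - 1373 = -1520260/1107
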